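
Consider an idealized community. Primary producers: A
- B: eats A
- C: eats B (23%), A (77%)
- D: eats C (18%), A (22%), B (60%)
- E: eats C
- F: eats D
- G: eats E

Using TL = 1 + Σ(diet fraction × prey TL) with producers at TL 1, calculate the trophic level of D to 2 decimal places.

B: 1 + 1 = 2
C: 1 + (0.23×2 + 0.77×1) = 2.23
D: 1 + (0.18×2.23 + 0.22×1 + 0.6×2) = 2.8214
E: 1 + 2.23 = 3.23
F: 1 + 2.8214 = 3.8214
G: 1 + 3.23 = 4.23

2.82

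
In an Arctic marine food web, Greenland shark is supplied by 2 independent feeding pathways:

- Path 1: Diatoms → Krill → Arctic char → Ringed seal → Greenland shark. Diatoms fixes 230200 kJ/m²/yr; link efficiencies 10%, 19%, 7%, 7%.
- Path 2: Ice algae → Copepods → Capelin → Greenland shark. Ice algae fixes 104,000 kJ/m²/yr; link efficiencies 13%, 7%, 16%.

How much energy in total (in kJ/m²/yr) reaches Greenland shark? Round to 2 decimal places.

Path 1: 230200 × 0.1 × 0.19 × 0.07 × 0.07 = 21.43162 kJ/m²/yr
Path 2: 104000 × 0.13 × 0.07 × 0.16 = 151.424 kJ/m²/yr
Total at Greenland shark: 21.43162 + 151.424 = 172.85562 kJ/m²/yr

172.86 kJ/m²/yr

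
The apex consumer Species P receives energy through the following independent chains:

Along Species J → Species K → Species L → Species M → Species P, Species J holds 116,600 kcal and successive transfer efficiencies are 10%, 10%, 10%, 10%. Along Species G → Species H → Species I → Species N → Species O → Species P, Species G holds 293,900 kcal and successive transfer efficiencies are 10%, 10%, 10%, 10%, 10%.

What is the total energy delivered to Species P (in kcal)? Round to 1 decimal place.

Via Species J: 116600 × 0.1 × 0.1 × 0.1 × 0.1 = 11.66 kcal
Via Species G: 293900 × 0.1 × 0.1 × 0.1 × 0.1 × 0.1 = 2.939 kcal
Total at Species P: 11.66 + 2.939 = 14.599 kcal

14.6 kcal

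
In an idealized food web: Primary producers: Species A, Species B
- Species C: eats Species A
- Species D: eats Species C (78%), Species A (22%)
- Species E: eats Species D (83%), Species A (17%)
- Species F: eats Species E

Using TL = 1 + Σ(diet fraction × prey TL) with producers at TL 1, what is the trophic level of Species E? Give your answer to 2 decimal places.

Species C: 1 + 1 = 2
Species D: 1 + (0.78×2 + 0.22×1) = 2.78
Species E: 1 + (0.83×2.78 + 0.17×1) = 3.4774
Species F: 1 + 3.4774 = 4.4774

3.48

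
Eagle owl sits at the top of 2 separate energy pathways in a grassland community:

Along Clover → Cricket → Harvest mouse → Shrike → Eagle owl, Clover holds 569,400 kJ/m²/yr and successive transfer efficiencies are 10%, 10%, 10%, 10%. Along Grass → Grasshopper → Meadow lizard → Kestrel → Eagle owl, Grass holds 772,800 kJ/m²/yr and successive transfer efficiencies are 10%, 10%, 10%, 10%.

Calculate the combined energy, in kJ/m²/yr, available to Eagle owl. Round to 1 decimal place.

Via Clover: 569400 × 0.1 × 0.1 × 0.1 × 0.1 = 56.94 kJ/m²/yr
Via Grass: 772800 × 0.1 × 0.1 × 0.1 × 0.1 = 77.28 kJ/m²/yr
Total at Eagle owl: 56.94 + 77.28 = 134.22 kJ/m²/yr

134.2 kJ/m²/yr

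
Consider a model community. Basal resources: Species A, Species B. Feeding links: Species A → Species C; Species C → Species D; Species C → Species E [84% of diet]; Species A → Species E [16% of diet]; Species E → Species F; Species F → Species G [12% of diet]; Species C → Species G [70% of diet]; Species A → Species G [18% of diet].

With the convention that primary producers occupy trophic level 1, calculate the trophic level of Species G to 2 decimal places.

Species C: 1 + 1 = 2
Species D: 1 + 2 = 3
Species E: 1 + (0.84×2 + 0.16×1) = 2.84
Species F: 1 + 2.84 = 3.84
Species G: 1 + (0.12×3.84 + 0.7×2 + 0.18×1) = 3.0408

3.04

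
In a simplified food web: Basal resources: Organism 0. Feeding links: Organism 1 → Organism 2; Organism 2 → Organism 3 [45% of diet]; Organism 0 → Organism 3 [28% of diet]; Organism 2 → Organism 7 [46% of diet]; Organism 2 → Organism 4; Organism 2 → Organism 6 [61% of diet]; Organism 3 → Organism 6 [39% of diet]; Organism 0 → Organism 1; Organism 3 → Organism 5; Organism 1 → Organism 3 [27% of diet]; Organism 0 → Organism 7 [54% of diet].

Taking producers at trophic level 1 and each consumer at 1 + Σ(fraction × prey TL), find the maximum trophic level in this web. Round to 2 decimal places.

4.17

Organism 1: 1 + 1 = 2
Organism 2: 1 + 2 = 3
Organism 3: 1 + (0.28×1 + 0.27×2 + 0.45×3) = 3.17
Organism 4: 1 + 3 = 4
Organism 5: 1 + 3.17 = 4.17
Organism 6: 1 + (0.61×3 + 0.39×3.17) = 4.0663
Organism 7: 1 + (0.46×3 + 0.54×1) = 2.92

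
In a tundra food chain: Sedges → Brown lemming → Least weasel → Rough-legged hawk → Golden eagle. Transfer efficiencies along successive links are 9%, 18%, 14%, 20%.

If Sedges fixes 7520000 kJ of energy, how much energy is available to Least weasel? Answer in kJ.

Brown lemming: 7520000 × 0.09 = 676800 kJ
Least weasel: 676800 × 0.18 = 121824 kJ

121824 kJ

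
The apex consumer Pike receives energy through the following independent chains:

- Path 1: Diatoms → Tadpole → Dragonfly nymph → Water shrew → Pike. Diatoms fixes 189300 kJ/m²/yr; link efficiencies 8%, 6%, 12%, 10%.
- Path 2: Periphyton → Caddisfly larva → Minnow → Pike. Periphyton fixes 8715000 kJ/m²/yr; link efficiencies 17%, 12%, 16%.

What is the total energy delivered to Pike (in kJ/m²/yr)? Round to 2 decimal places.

Path 1: 189300 × 0.08 × 0.06 × 0.12 × 0.1 = 10.90368 kJ/m²/yr
Path 2: 8715000 × 0.17 × 0.12 × 0.16 = 28445.76 kJ/m²/yr
Total at Pike: 10.90368 + 28445.76 = 28456.66368 kJ/m²/yr

28456.66 kJ/m²/yr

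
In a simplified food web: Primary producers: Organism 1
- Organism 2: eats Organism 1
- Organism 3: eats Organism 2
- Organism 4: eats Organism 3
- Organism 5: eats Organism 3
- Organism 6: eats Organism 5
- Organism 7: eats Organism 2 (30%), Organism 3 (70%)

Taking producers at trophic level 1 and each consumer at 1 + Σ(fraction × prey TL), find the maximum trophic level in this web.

5

Organism 2: 1 + 1 = 2
Organism 3: 1 + 2 = 3
Organism 4: 1 + 3 = 4
Organism 5: 1 + 3 = 4
Organism 6: 1 + 4 = 5
Organism 7: 1 + (0.3×2 + 0.7×3) = 3.7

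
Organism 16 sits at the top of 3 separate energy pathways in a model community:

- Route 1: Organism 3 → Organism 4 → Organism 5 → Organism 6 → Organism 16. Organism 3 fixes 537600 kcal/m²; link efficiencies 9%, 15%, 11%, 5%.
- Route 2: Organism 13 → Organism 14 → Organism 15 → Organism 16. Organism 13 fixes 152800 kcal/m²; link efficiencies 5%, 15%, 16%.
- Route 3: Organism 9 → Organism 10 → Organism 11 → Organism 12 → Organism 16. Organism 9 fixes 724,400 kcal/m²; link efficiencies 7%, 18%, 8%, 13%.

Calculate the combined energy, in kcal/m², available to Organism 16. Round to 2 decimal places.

Route 1: 537600 × 0.09 × 0.15 × 0.11 × 0.05 = 39.9168 kcal/m²
Route 2: 152800 × 0.05 × 0.15 × 0.16 = 183.36 kcal/m²
Route 3: 724400 × 0.07 × 0.18 × 0.08 × 0.13 = 94.925376 kcal/m²
Total at Organism 16: 39.9168 + 183.36 + 94.925376 = 318.202176 kcal/m²

318.20 kcal/m²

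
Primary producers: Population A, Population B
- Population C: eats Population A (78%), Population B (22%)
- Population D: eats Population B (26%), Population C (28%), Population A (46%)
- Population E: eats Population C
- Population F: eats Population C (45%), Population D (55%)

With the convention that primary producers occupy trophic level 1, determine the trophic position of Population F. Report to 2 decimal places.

Population C: 1 + (0.78×1 + 0.22×1) = 2
Population D: 1 + (0.26×1 + 0.28×2 + 0.46×1) = 2.28
Population E: 1 + 2 = 3
Population F: 1 + (0.45×2 + 0.55×2.28) = 3.154

3.15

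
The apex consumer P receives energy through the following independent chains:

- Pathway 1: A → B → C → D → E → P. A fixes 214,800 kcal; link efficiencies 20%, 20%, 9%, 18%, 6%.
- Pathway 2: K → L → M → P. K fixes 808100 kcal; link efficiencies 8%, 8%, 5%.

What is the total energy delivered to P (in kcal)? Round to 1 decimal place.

266.9 kcal

Pathway 1: 214800 × 0.2 × 0.2 × 0.09 × 0.18 × 0.06 = 8.351424 kcal
Pathway 2: 808100 × 0.08 × 0.08 × 0.05 = 258.592 kcal
Total at P: 8.351424 + 258.592 = 266.943424 kcal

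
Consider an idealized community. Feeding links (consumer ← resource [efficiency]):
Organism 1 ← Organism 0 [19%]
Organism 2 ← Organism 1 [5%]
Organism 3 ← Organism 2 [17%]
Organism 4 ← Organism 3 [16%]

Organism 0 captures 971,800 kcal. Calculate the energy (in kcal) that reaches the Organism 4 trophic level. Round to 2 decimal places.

251.11 kcal

Organism 1: 971800 × 0.19 = 184642 kcal
Organism 2: 184642 × 0.05 = 9232.1 kcal
Organism 3: 9232.1 × 0.17 = 1569.457 kcal
Organism 4: 1569.457 × 0.16 = 251.11312 kcal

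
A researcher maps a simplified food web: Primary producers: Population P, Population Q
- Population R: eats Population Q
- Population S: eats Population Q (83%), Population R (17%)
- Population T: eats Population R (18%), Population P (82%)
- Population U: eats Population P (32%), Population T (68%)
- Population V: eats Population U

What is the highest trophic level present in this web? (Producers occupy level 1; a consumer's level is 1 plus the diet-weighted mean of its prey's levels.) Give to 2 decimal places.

3.80

Population R: 1 + 1 = 2
Population S: 1 + (0.83×1 + 0.17×2) = 2.17
Population T: 1 + (0.18×2 + 0.82×1) = 2.18
Population U: 1 + (0.32×1 + 0.68×2.18) = 2.8024
Population V: 1 + 2.8024 = 3.8024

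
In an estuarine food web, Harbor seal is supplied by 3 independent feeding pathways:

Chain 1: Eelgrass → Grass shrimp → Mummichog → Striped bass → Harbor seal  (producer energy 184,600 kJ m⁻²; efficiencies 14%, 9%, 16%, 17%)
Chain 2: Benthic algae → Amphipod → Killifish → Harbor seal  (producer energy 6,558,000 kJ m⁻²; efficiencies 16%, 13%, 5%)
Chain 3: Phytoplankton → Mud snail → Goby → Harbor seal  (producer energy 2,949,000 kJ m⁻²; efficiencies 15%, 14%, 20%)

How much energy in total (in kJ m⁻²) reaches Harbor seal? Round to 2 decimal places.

19269.39 kJ m⁻²

Chain 1: 184600 × 0.14 × 0.09 × 0.16 × 0.17 = 63.266112 kJ m⁻²
Chain 2: 6558000 × 0.16 × 0.13 × 0.05 = 6820.32 kJ m⁻²
Chain 3: 2949000 × 0.15 × 0.14 × 0.2 = 12385.8 kJ m⁻²
Total at Harbor seal: 63.266112 + 6820.32 + 12385.8 = 19269.386112 kJ m⁻²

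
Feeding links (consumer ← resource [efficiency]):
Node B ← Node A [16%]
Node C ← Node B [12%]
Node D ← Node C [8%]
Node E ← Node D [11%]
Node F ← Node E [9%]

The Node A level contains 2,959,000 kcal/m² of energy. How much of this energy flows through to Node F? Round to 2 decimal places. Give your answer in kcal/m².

45.00 kcal/m²

Node B: 2959000 × 0.16 = 473440 kcal/m²
Node C: 473440 × 0.12 = 56812.8 kcal/m²
Node D: 56812.8 × 0.08 = 4545.024 kcal/m²
Node E: 4545.024 × 0.11 = 499.95264 kcal/m²
Node F: 499.95264 × 0.09 = 44.9957376 kcal/m²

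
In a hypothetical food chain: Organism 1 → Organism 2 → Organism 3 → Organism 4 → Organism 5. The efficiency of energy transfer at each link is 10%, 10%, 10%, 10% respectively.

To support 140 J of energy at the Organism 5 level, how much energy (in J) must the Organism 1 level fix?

1400000 J

Cumulative transfer efficiency: 0.1 × 0.1 × 0.1 × 0.1 = 0.0001
Organism 1 energy = 140 / 0.0001 = 1400000 J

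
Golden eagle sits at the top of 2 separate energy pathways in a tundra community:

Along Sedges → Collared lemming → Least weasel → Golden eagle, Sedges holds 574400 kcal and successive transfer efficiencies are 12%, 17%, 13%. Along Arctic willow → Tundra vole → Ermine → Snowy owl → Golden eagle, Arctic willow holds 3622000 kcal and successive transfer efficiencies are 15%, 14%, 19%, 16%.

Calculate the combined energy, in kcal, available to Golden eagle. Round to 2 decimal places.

Via Sedges: 574400 × 0.12 × 0.17 × 0.13 = 1523.3088 kcal
Via Arctic willow: 3622000 × 0.15 × 0.14 × 0.19 × 0.16 = 2312.2848 kcal
Total at Golden eagle: 1523.3088 + 2312.2848 = 3835.5936 kcal

3835.59 kcal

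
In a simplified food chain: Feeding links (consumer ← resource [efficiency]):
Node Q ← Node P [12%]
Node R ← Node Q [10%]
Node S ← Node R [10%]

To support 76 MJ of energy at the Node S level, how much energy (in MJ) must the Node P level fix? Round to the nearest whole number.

63333 MJ

Cumulative transfer efficiency: 0.12 × 0.1 × 0.1 = 0.0012
Node P energy = 76 / 0.0012 = 63333 MJ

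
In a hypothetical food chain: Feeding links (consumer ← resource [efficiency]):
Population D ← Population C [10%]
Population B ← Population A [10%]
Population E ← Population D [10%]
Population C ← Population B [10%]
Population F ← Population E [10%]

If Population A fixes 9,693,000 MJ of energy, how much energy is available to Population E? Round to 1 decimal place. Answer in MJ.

969.3 MJ

Population B: 9693000 × 0.1 = 969300 MJ
Population C: 969300 × 0.1 = 96930 MJ
Population D: 96930 × 0.1 = 9693 MJ
Population E: 9693 × 0.1 = 969.3 MJ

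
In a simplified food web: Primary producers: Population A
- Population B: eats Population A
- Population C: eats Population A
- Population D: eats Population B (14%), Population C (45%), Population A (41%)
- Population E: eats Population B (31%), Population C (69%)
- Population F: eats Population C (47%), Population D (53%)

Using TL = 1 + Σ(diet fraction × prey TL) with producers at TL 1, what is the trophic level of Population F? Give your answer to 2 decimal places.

3.31

Population B: 1 + 1 = 2
Population C: 1 + 1 = 2
Population D: 1 + (0.14×2 + 0.45×2 + 0.41×1) = 2.59
Population E: 1 + (0.31×2 + 0.69×2) = 3
Population F: 1 + (0.47×2 + 0.53×2.59) = 3.3127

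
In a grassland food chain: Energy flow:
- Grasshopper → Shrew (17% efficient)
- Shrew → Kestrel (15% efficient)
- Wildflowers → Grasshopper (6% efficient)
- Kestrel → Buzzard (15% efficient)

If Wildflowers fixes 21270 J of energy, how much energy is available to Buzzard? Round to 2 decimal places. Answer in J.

Grasshopper: 21270 × 0.06 = 1276.2 J
Shrew: 1276.2 × 0.17 = 216.954 J
Kestrel: 216.954 × 0.15 = 32.5431 J
Buzzard: 32.5431 × 0.15 = 4.881465 J

4.88 J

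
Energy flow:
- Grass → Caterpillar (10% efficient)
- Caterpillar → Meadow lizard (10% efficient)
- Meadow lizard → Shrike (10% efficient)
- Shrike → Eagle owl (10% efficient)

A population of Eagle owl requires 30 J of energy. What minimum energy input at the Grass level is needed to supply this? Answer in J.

300000 J

Cumulative transfer efficiency: 0.1 × 0.1 × 0.1 × 0.1 = 0.0001
Grass energy = 30 / 0.0001 = 300000 J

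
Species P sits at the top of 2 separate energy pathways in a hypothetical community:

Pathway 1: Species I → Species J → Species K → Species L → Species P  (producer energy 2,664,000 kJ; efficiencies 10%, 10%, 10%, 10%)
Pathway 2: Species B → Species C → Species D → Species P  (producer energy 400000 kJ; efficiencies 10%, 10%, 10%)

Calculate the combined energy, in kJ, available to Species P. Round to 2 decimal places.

Pathway 1: 2664000 × 0.1 × 0.1 × 0.1 × 0.1 = 266.4 kJ
Pathway 2: 400000 × 0.1 × 0.1 × 0.1 = 400 kJ
Total at Species P: 266.4 + 400 = 666.4 kJ

666.40 kJ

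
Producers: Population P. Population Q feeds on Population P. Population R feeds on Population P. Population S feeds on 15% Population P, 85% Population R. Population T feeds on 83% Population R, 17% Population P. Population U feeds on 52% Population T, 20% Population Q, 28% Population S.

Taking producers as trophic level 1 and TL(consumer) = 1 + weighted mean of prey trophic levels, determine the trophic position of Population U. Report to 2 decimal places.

3.67

Population Q: 1 + 1 = 2
Population R: 1 + 1 = 2
Population S: 1 + (0.15×1 + 0.85×2) = 2.85
Population T: 1 + (0.83×2 + 0.17×1) = 2.83
Population U: 1 + (0.52×2.83 + 0.2×2 + 0.28×2.85) = 3.6696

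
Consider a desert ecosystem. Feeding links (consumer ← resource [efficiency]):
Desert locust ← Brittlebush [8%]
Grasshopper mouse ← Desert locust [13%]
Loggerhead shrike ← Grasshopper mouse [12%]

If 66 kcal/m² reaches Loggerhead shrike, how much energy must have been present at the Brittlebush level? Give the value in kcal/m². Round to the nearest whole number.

52885 kcal/m²

Cumulative transfer efficiency: 0.08 × 0.13 × 0.12 = 0.001248
Brittlebush energy = 66 / 0.001248 = 52885 kcal/m²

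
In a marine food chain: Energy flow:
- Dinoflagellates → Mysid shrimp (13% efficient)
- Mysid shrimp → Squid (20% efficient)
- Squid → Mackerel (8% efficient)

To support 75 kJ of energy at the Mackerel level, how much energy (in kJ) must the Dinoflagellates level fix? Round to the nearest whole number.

Cumulative transfer efficiency: 0.13 × 0.2 × 0.08 = 0.00208
Dinoflagellates energy = 75 / 0.00208 = 36058 kJ

36058 kJ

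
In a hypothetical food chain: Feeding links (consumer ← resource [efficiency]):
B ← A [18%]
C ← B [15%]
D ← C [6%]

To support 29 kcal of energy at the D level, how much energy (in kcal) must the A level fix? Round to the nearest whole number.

17901 kcal

Cumulative transfer efficiency: 0.18 × 0.15 × 0.06 = 0.00162
A energy = 29 / 0.00162 = 17901 kcal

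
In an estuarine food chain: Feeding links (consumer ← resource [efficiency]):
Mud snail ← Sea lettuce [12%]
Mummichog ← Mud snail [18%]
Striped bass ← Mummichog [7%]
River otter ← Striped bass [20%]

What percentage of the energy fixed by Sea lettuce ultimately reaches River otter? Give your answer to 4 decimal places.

0.0302%

Product of link efficiencies: 0.12 × 0.18 × 0.07 × 0.2 = 0.0003024
As a percentage: 0.0003024 × 100 = 0.0302%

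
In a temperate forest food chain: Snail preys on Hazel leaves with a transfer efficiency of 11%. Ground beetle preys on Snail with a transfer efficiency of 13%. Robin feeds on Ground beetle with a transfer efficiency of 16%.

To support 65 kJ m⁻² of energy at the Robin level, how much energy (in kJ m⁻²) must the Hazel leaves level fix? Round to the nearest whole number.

Cumulative transfer efficiency: 0.11 × 0.13 × 0.16 = 0.002288
Hazel leaves energy = 65 / 0.002288 = 28409 kJ m⁻²

28409 kJ m⁻²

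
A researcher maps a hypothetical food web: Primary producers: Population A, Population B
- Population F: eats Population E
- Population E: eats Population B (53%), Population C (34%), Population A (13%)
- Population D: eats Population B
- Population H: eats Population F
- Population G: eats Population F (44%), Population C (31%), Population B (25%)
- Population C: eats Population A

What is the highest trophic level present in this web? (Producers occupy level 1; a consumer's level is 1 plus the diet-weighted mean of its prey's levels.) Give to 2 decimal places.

4.34

Population C: 1 + 1 = 2
Population D: 1 + 1 = 2
Population E: 1 + (0.53×1 + 0.34×2 + 0.13×1) = 2.34
Population F: 1 + 2.34 = 3.34
Population G: 1 + (0.44×3.34 + 0.31×2 + 0.25×1) = 3.3396
Population H: 1 + 3.34 = 4.34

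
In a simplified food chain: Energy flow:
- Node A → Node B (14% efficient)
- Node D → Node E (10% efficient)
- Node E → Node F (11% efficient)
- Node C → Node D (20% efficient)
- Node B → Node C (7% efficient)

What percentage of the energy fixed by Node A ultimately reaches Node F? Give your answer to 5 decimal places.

0.00216%

Product of link efficiencies: 0.14 × 0.07 × 0.2 × 0.1 × 0.11 = 0.00002156
As a percentage: 0.00002156 × 100 = 0.00216%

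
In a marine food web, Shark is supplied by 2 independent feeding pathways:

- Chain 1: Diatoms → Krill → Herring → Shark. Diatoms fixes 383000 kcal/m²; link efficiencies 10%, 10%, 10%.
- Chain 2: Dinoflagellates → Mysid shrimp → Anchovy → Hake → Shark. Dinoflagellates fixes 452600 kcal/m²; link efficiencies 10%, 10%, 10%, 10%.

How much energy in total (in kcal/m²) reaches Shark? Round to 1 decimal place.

428.3 kcal/m²

Chain 1: 383000 × 0.1 × 0.1 × 0.1 = 383 kcal/m²
Chain 2: 452600 × 0.1 × 0.1 × 0.1 × 0.1 = 45.26 kcal/m²
Total at Shark: 383 + 45.26 = 428.26 kcal/m²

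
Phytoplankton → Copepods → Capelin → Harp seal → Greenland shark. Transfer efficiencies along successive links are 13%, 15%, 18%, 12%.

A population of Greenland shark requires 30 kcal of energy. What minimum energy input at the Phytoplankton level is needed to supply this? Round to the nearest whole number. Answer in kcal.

Cumulative transfer efficiency: 0.13 × 0.15 × 0.18 × 0.12 = 0.0004212
Phytoplankton energy = 30 / 0.0004212 = 71225 kcal

71225 kcal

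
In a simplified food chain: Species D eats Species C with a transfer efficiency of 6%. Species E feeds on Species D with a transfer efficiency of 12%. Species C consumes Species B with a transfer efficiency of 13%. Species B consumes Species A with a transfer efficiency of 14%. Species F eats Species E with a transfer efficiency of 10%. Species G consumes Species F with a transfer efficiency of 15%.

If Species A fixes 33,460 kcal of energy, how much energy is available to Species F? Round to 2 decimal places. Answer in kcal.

0.44 kcal

Species B: 33460 × 0.14 = 4684.4 kcal
Species C: 4684.4 × 0.13 = 608.972 kcal
Species D: 608.972 × 0.06 = 36.53832 kcal
Species E: 36.53832 × 0.12 = 4.3845984 kcal
Species F: 4.3845984 × 0.1 = 0.43845984 kcal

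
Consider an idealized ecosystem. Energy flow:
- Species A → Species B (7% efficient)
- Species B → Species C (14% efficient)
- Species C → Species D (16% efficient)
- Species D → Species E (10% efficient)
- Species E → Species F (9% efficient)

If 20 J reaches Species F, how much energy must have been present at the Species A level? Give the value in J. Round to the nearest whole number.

1417234 J

Cumulative transfer efficiency: 0.07 × 0.14 × 0.16 × 0.1 × 0.09 = 0.000014112
Species A energy = 20 / 0.000014112 = 1417234 J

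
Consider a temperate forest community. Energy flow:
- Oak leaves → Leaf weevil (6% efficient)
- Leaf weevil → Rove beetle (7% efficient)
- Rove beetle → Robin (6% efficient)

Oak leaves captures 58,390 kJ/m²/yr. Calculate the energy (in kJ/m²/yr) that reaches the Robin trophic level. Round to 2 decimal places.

14.71 kJ/m²/yr

Leaf weevil: 58390 × 0.06 = 3503.4 kJ/m²/yr
Rove beetle: 3503.4 × 0.07 = 245.238 kJ/m²/yr
Robin: 245.238 × 0.06 = 14.71428 kJ/m²/yr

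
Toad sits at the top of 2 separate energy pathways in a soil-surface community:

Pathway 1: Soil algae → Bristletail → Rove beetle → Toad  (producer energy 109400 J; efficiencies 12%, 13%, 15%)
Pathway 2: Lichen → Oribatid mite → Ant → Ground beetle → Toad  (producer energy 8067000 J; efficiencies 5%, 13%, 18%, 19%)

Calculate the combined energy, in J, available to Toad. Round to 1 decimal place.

2049.3 J

Pathway 1: 109400 × 0.12 × 0.13 × 0.15 = 255.996 J
Pathway 2: 8067000 × 0.05 × 0.13 × 0.18 × 0.19 = 1793.2941 J
Total at Toad: 255.996 + 1793.2941 = 2049.2901 J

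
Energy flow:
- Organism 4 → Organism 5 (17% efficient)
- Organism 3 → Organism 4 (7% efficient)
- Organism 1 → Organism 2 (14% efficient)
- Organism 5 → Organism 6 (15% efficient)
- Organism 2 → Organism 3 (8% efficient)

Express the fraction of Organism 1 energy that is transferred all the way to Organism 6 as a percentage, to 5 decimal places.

Product of link efficiencies: 0.14 × 0.08 × 0.07 × 0.17 × 0.15 = 0.000019992
As a percentage: 0.000019992 × 100 = 0.00200%

0.00200%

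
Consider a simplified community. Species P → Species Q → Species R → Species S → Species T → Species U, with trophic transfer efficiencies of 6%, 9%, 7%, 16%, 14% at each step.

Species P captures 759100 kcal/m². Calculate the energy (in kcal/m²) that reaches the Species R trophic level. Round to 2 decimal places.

4099.14 kcal/m²

Species Q: 759100 × 0.06 = 45546 kcal/m²
Species R: 45546 × 0.09 = 4099.14 kcal/m²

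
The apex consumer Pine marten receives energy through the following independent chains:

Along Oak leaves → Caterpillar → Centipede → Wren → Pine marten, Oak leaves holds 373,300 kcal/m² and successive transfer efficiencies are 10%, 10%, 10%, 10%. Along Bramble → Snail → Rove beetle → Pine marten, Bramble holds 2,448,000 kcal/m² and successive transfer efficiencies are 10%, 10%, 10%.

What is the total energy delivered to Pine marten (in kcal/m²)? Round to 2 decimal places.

2485.33 kcal/m²

Via Oak leaves: 373300 × 0.1 × 0.1 × 0.1 × 0.1 = 37.33 kcal/m²
Via Bramble: 2448000 × 0.1 × 0.1 × 0.1 = 2448 kcal/m²
Total at Pine marten: 37.33 + 2448 = 2485.33 kcal/m²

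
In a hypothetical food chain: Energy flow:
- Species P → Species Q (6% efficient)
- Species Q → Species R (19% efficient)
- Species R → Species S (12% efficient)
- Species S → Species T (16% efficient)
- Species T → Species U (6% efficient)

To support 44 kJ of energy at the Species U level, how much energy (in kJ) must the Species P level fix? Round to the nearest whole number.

3350390 kJ

Cumulative transfer efficiency: 0.06 × 0.19 × 0.12 × 0.16 × 0.06 = 0.0000131328
Species P energy = 44 / 0.0000131328 = 3350390 kJ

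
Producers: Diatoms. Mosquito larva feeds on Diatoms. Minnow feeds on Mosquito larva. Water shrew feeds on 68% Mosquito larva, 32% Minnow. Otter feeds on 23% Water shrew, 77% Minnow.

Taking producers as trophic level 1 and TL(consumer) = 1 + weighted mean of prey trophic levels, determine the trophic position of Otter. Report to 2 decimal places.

4.07

Mosquito larva: 1 + 1 = 2
Minnow: 1 + 2 = 3
Water shrew: 1 + (0.68×2 + 0.32×3) = 3.32
Otter: 1 + (0.23×3.32 + 0.77×3) = 4.0736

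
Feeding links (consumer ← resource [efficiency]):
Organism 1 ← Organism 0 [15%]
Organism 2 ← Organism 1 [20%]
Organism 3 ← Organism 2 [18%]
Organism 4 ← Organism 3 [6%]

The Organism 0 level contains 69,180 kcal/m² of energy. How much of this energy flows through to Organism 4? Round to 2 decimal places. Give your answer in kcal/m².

22.41 kcal/m²

Organism 1: 69180 × 0.15 = 10377 kcal/m²
Organism 2: 10377 × 0.2 = 2075.4 kcal/m²
Organism 3: 2075.4 × 0.18 = 373.572 kcal/m²
Organism 4: 373.572 × 0.06 = 22.41432 kcal/m²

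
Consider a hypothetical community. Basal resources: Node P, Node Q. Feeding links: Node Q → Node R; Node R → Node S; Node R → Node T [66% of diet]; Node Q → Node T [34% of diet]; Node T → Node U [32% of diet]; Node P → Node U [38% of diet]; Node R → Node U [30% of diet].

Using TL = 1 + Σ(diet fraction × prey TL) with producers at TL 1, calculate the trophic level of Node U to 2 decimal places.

Node R: 1 + 1 = 2
Node S: 1 + 2 = 3
Node T: 1 + (0.66×2 + 0.34×1) = 2.66
Node U: 1 + (0.32×2.66 + 0.38×1 + 0.3×2) = 2.8312

2.83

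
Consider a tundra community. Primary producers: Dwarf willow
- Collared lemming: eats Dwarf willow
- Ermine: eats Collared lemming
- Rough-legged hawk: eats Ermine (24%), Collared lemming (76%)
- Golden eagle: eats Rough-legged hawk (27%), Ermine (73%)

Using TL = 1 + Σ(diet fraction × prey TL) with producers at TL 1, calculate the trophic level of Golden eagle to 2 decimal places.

4.06

Collared lemming: 1 + 1 = 2
Ermine: 1 + 2 = 3
Rough-legged hawk: 1 + (0.24×3 + 0.76×2) = 3.24
Golden eagle: 1 + (0.27×3.24 + 0.73×3) = 4.0648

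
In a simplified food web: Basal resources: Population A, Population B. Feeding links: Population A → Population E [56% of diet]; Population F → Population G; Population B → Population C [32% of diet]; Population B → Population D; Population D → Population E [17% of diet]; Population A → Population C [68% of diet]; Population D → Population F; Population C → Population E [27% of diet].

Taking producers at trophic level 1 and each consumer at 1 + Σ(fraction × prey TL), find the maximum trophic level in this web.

Population C: 1 + (0.68×1 + 0.32×1) = 2
Population D: 1 + 1 = 2
Population E: 1 + (0.56×1 + 0.27×2 + 0.17×2) = 2.44
Population F: 1 + 2 = 3
Population G: 1 + 3 = 4

4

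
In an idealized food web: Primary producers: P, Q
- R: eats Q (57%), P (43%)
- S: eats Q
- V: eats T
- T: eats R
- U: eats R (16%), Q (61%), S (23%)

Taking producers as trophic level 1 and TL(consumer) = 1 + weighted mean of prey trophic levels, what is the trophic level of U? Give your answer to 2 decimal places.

2.39

R: 1 + (0.57×1 + 0.43×1) = 2
S: 1 + 1 = 2
T: 1 + 2 = 3
U: 1 + (0.16×2 + 0.61×1 + 0.23×2) = 2.39
V: 1 + 3 = 4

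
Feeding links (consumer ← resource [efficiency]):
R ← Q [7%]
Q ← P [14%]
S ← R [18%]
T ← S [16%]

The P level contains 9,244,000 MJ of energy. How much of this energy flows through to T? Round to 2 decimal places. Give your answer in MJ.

2609.03 MJ

Q: 9244000 × 0.14 = 1294160 MJ
R: 1294160 × 0.07 = 90591.2 MJ
S: 90591.2 × 0.18 = 16306.416 MJ
T: 16306.416 × 0.16 = 2609.02656 MJ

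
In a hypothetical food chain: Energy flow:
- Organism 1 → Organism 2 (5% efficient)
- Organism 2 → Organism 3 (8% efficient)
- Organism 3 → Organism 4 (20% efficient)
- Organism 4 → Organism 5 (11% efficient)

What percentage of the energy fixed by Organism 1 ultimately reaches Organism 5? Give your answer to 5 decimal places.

0.00880%

Product of link efficiencies: 0.05 × 0.08 × 0.2 × 0.11 = 0.000088
As a percentage: 0.000088 × 100 = 0.00880%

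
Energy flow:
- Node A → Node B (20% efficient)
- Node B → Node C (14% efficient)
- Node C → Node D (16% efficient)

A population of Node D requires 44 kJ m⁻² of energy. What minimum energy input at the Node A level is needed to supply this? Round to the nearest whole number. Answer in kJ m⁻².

Cumulative transfer efficiency: 0.2 × 0.14 × 0.16 = 0.00448
Node A energy = 44 / 0.00448 = 9821 kJ m⁻²

9821 kJ m⁻²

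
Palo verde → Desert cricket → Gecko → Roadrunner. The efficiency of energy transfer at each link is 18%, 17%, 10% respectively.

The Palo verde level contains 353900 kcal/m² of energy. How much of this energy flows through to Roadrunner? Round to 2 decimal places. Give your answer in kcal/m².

Desert cricket: 353900 × 0.18 = 63702 kcal/m²
Gecko: 63702 × 0.17 = 10829.34 kcal/m²
Roadrunner: 10829.34 × 0.1 = 1082.934 kcal/m²

1082.93 kcal/m²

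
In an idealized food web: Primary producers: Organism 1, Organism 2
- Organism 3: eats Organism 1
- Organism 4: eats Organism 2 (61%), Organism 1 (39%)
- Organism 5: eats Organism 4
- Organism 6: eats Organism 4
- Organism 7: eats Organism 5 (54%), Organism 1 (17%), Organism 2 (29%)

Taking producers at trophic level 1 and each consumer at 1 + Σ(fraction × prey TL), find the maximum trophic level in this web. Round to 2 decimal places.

Organism 3: 1 + 1 = 2
Organism 4: 1 + (0.61×1 + 0.39×1) = 2
Organism 5: 1 + 2 = 3
Organism 6: 1 + 2 = 3
Organism 7: 1 + (0.54×3 + 0.17×1 + 0.29×1) = 3.08

3.08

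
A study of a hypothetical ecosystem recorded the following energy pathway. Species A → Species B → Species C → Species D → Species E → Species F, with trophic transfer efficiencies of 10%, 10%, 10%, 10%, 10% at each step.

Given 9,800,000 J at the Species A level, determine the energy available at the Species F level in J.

Species B: 9800000 × 0.1 = 980000 J
Species C: 980000 × 0.1 = 98000 J
Species D: 98000 × 0.1 = 9800 J
Species E: 9800 × 0.1 = 980 J
Species F: 980 × 0.1 = 98 J

98 J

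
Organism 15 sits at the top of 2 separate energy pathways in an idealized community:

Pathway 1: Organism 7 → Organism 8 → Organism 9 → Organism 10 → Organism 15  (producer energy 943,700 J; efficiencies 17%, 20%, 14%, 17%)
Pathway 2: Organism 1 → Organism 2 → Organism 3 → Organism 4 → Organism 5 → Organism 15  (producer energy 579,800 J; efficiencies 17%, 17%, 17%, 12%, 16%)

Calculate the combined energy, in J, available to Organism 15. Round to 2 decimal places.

818.33 J

Pathway 1: 943700 × 0.17 × 0.2 × 0.14 × 0.17 = 763.64204 J
Pathway 2: 579800 × 0.17 × 0.17 × 0.17 × 0.12 × 0.16 = 54.69230208 J
Total at Organism 15: 763.64204 + 54.69230208 = 818.33434208 J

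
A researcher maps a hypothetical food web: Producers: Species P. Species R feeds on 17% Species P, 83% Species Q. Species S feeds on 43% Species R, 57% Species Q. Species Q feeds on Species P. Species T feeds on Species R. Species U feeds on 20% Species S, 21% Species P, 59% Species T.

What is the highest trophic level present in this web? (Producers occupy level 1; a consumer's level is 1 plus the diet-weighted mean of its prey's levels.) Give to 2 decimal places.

4.14

Species Q: 1 + 1 = 2
Species R: 1 + (0.17×1 + 0.83×2) = 2.83
Species S: 1 + (0.43×2.83 + 0.57×2) = 3.3569
Species T: 1 + 2.83 = 3.83
Species U: 1 + (0.2×3.3569 + 0.21×1 + 0.59×3.83) = 4.14108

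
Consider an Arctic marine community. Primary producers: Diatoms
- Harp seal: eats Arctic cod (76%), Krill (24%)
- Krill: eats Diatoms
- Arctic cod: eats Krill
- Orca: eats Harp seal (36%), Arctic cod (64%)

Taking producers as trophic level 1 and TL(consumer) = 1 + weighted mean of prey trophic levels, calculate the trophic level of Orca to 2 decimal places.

4.27

Krill: 1 + 1 = 2
Arctic cod: 1 + 2 = 3
Harp seal: 1 + (0.76×3 + 0.24×2) = 3.76
Orca: 1 + (0.36×3.76 + 0.64×3) = 4.2736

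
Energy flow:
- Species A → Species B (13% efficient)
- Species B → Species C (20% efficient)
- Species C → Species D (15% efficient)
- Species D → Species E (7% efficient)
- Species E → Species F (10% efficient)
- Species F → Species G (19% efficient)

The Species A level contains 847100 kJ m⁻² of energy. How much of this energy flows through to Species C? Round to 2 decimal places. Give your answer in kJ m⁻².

22024.60 kJ m⁻²

Species B: 847100 × 0.13 = 110123 kJ m⁻²
Species C: 110123 × 0.2 = 22024.6 kJ m⁻²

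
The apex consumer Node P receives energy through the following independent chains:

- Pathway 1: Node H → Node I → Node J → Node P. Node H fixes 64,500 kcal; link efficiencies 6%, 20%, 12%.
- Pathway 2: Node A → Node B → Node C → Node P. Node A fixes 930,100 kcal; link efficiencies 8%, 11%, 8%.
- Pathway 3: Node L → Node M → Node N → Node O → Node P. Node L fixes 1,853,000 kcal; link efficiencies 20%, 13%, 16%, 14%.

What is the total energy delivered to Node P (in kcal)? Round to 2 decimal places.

1826.86 kcal

Pathway 1: 64500 × 0.06 × 0.2 × 0.12 = 92.88 kcal
Pathway 2: 930100 × 0.08 × 0.11 × 0.08 = 654.7904 kcal
Pathway 3: 1853000 × 0.2 × 0.13 × 0.16 × 0.14 = 1079.1872 kcal
Total at Node P: 92.88 + 654.7904 + 1079.1872 = 1826.8576 kcal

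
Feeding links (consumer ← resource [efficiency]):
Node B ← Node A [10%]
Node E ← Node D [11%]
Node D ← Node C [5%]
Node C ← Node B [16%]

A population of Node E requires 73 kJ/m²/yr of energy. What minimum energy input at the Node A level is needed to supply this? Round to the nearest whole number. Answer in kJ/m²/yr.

Cumulative transfer efficiency: 0.1 × 0.16 × 0.05 × 0.11 = 0.000088
Node A energy = 73 / 0.000088 = 829545 kJ/m²/yr

829545 kJ/m²/yr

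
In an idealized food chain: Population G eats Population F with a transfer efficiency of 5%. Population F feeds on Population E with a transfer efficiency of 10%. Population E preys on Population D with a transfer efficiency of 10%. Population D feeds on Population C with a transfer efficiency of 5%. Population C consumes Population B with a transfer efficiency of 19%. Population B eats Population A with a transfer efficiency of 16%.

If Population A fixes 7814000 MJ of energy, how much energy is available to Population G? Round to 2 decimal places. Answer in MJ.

Population B: 7814000 × 0.16 = 1250240 MJ
Population C: 1250240 × 0.19 = 237545.6 MJ
Population D: 237545.6 × 0.05 = 11877.28 MJ
Population E: 11877.28 × 0.1 = 1187.728 MJ
Population F: 1187.728 × 0.1 = 118.7728 MJ
Population G: 118.7728 × 0.05 = 5.93864 MJ

5.94 MJ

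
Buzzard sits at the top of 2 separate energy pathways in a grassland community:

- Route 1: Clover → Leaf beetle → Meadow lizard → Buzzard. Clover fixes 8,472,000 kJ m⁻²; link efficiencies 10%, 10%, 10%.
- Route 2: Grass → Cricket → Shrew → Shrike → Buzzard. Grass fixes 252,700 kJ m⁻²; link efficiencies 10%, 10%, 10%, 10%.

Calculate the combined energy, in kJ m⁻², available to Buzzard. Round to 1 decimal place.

Route 1: 8472000 × 0.1 × 0.1 × 0.1 = 8472 kJ m⁻²
Route 2: 252700 × 0.1 × 0.1 × 0.1 × 0.1 = 25.27 kJ m⁻²
Total at Buzzard: 8472 + 25.27 = 8497.27 kJ m⁻²

8497.3 kJ m⁻²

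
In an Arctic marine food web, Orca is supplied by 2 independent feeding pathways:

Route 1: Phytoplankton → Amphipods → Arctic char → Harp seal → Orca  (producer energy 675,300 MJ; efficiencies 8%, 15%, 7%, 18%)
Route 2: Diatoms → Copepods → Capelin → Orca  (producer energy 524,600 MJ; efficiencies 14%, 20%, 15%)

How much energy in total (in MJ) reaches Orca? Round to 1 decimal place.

Route 1: 675300 × 0.08 × 0.15 × 0.07 × 0.18 = 102.10536 MJ
Route 2: 524600 × 0.14 × 0.2 × 0.15 = 2203.32 MJ
Total at Orca: 102.10536 + 2203.32 = 2305.42536 MJ

2305.4 MJ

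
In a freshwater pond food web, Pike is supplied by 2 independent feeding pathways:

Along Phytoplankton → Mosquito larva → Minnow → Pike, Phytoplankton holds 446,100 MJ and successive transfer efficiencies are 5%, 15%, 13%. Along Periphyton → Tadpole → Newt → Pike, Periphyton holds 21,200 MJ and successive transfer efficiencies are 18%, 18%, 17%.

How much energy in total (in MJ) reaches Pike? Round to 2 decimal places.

551.72 MJ

Via Phytoplankton: 446100 × 0.05 × 0.15 × 0.13 = 434.9475 MJ
Via Periphyton: 21200 × 0.18 × 0.18 × 0.17 = 116.7696 MJ
Total at Pike: 434.9475 + 116.7696 = 551.7171 MJ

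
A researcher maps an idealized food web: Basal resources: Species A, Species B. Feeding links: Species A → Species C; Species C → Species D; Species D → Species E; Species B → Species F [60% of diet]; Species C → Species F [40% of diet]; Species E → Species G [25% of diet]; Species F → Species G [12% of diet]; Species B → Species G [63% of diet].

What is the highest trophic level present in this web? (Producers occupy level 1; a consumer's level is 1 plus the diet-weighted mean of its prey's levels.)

4

Species C: 1 + 1 = 2
Species D: 1 + 2 = 3
Species E: 1 + 3 = 4
Species F: 1 + (0.6×1 + 0.4×2) = 2.4
Species G: 1 + (0.25×4 + 0.12×2.4 + 0.63×1) = 2.918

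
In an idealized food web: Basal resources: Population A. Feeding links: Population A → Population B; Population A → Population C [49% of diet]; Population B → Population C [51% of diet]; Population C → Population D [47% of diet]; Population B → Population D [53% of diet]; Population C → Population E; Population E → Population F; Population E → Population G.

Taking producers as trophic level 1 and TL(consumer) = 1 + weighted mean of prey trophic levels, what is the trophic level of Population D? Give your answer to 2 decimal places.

Population B: 1 + 1 = 2
Population C: 1 + (0.49×1 + 0.51×2) = 2.51
Population D: 1 + (0.47×2.51 + 0.53×2) = 3.2397
Population E: 1 + 2.51 = 3.51
Population F: 1 + 3.51 = 4.51
Population G: 1 + 3.51 = 4.51

3.24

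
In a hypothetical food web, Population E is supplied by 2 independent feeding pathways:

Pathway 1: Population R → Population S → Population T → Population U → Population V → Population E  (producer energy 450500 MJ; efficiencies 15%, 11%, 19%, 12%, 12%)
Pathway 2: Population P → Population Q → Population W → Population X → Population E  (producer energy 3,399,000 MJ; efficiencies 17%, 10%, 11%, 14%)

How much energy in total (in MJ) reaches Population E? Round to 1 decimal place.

Pathway 1: 450500 × 0.15 × 0.11 × 0.19 × 0.12 × 0.12 = 20.337372 MJ
Pathway 2: 3399000 × 0.17 × 0.1 × 0.11 × 0.14 = 889.8582 MJ
Total at Population E: 20.337372 + 889.8582 = 910.195572 MJ

910.2 MJ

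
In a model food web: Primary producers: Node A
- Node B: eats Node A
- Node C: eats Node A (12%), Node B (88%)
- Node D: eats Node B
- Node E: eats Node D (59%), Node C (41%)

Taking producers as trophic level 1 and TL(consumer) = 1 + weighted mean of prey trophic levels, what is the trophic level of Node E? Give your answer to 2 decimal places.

3.95

Node B: 1 + 1 = 2
Node C: 1 + (0.12×1 + 0.88×2) = 2.88
Node D: 1 + 2 = 3
Node E: 1 + (0.59×3 + 0.41×2.88) = 3.9508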